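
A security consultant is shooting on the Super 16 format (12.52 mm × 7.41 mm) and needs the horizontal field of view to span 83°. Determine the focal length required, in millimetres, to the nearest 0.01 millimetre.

From α = 2·arctan(w/2f) we get f = w / (2·tan(α/2)).
With w = 12.52 mm and α/2 = 41.5°, tan(α/2) ≈ 0.88473, so f ≈ 12.52 / 1.76945 ≈ 7.0756 mm.

7.08 mm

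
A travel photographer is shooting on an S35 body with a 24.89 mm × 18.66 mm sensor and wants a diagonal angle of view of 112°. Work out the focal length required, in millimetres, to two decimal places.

10.49 mm

Sensor diagonal = √(24.89² + 18.66²) = √967.7077 ≈ 31.1080 mm.
From α = 2·arctan(d/2f) we get f = d / (2·tan(α/2)).
With d = 31.1080 mm and α/2 = 56°, tan(α/2) ≈ 1.48256, so f ≈ 31.1080 / 2.96512 ≈ 10.4913 mm.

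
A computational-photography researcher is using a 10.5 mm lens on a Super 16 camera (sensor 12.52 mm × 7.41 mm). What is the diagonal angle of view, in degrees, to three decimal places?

Sensor diagonal = √(12.52² + 7.41²) = √211.6585 ≈ 14.5485 mm.
Angle of view α = 2·arctan(d/2f) with d = 14.5485 mm and f = 10.5 mm.
d/2f = 0.69279; arctan(0.69279) ≈ 34.7136°, so α ≈ 69.4273°.

69.427°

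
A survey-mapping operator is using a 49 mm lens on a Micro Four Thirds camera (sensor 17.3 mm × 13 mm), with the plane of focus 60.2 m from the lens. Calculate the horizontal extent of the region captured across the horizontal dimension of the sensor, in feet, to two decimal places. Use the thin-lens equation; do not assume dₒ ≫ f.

69.68 ft

dₒ: 60.2 m = 60200 mm.
Similar triangles through the lens centre give W/dₒ = w/dᵢ; with 1/f = 1/dₒ + 1/dᵢ this gives W = w·(dₒ − f)/f.
W = 17.3 mm × (60200 − 49) / 49 = 17.3 × 1227.5714 ≈ 21236.986 mm = 21236.986/304.8 ft = 69.6752 ft.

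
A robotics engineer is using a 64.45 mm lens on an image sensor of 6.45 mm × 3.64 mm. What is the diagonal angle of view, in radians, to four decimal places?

Sensor diagonal = √(6.45² + 3.64²) = √54.8521 ≈ 7.4062 mm.
Angle of view α = 2·arctan(d/2f) with d = 7.4062 mm and f = 64.45 mm.
d/2f = 0.05746; arctan(0.05746) ≈ 0.0574 rad, so α ≈ 0.1148 rad.

0.1148 rad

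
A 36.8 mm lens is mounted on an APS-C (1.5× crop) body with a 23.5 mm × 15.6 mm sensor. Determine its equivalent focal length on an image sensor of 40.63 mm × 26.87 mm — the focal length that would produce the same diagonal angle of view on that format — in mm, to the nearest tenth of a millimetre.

Sensor diagonal = √(23.5² + 15.6²) = √795.6100 ≈ 28.2066 mm.
Sensor diagonal = √(40.63² + 26.87²) = √2372.7938 ≈ 48.7113 mm.
Equal angle of view means equal diagonal/f ratio, so f₂ = f₁ · (diagonal₂/diagonal₁) = 36.8 × 48.7113/28.2066.
f₂ = 36.8 × 1.72695 ≈ 63.552 mm.

63.6 mm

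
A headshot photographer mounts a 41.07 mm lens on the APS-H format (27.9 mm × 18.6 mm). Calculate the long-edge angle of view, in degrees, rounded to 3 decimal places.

Angle of view α = 2·arctan(w/2f) with w = 27.9 mm and f = 41.07 mm.
w/2f = 0.33966; arctan(0.33966) ≈ 18.7608°, so α ≈ 37.5215°.

37.522°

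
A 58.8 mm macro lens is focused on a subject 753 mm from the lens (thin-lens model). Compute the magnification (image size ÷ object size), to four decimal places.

0.0847×

Thin lens: 1/f = 1/dₒ + 1/dᵢ → 1/dᵢ = 1/58.8 − 1/753 = 0.0156788 mm⁻¹, so dᵢ ≈ 63.7805 mm.
Magnification m = dᵢ/dₒ = 63.7805/753 ≈ 0.08470.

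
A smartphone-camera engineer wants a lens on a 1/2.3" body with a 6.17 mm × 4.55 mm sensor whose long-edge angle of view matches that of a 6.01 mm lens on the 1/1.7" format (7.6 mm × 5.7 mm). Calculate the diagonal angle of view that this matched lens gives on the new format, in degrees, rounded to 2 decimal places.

Equal long-edge AOV ⇒ f₂ = f₁ · 6.17/7.6 = 6.01 × 0.81184 ≈ 4.8792 mm.
Sensor diagonal = √(6.17² + 4.55²) = √58.7714 ≈ 7.6663 mm.
Diagonal AOV on the new format = 2·arctan(7.6663 / (2 × 4.8792)) = 2·arctan(0.78561) ≈ 76.3071°.

76.31°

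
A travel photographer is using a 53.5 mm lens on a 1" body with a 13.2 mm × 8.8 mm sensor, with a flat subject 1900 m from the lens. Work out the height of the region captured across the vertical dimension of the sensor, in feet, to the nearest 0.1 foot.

dₒ: 1900 m = 1.9e+06 mm.
Similar triangles through the lens centre give W/dₒ = h/dᵢ; with 1/f = 1/dₒ + 1/dᵢ this gives W = h·(dₒ − f)/f.
W = 8.8 mm × (1.9e+06 − 53.5) / 53.5 = 8.8 × 35513.0187 ≈ 312514.564 mm = 312514.564/304.8 ft = 1025.31 ft.

1025.3 ft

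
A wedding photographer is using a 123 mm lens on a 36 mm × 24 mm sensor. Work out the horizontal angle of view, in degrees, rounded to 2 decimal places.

Angle of view α = 2·arctan(w/2f) with w = 36 mm and f = 123 mm.
w/2f = 0.14634; arctan(0.14634) ≈ 8.3257°, so α ≈ 16.6513°.

16.65°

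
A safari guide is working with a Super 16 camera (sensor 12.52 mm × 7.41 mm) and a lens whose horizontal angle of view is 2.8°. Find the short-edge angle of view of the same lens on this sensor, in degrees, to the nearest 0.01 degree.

From the horizontal AOV: f = 12.52 / (2·tan(1.4°)) = 12.52 / 0.04888 ≈ 256.1430 mm.
Short-edge AOV = 2·arctan(7.41 / (2 × 256.1430)) = 2·arctan(0.01446) ≈ 1.6574°.

1.66°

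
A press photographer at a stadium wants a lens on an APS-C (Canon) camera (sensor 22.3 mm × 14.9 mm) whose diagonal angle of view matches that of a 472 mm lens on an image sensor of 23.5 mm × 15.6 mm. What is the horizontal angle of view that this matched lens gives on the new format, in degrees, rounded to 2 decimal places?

2.85°

Sensor diagonal = √(23.5² + 15.6²) = √795.6100 ≈ 28.2066 mm.
Sensor diagonal = √(22.3² + 14.9²) = √719.3000 ≈ 26.8198 mm.
Equal diagonal AOV ⇒ f₂ = f₁ · 26.8198/28.2066 = 472 × 0.95083 ≈ 448.7939 mm.
Horizontal AOV on the new format = 2·arctan(22.3 / (2 × 448.7939)) = 2·arctan(0.02484) ≈ 2.8464°.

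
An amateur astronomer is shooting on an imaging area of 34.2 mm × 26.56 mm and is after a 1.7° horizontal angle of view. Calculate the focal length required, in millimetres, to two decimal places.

From α = 2·arctan(w/2f) we get f = w / (2·tan(α/2)).
With w = 34.2 mm and α/2 = 0.85°, tan(α/2) ≈ 0.01484, so f ≈ 34.2 / 0.02967 ≈ 1152.5717 mm.

1152.57 mm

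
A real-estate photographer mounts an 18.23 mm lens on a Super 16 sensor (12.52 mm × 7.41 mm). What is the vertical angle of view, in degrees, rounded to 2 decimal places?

22.98°

Angle of view α = 2·arctan(h/2f) with h = 7.41 mm and f = 18.23 mm.
h/2f = 0.20324; arctan(0.20324) ≈ 11.4881°, so α ≈ 22.9762°.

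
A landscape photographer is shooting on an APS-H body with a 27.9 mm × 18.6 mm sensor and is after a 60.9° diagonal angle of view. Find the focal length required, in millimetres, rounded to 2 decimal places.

Sensor diagonal = √(27.9² + 18.6²) = √1124.3700 ≈ 33.5316 mm.
From α = 2·arctan(d/2f) we get f = d / (2·tan(α/2)).
With d = 33.5316 mm and α/2 = 30.45°, tan(α/2) ≈ 0.58787, so f ≈ 33.5316 / 1.17574 ≈ 28.5196 mm.

28.52 mm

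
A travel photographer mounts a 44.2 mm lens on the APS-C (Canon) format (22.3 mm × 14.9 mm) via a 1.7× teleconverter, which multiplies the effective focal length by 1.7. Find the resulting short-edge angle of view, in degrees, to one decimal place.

Effective focal length f = 44.2 × 1.7 = 75.14 mm.
α = 2·arctan(14.9 / (2 × 75.14)) = 2·arctan(0.09915) ≈ 11.3245°.

11.3°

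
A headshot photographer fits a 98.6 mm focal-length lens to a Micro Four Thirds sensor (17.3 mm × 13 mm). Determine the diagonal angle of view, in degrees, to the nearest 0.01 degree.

Sensor diagonal = √(17.3² + 13²) = √468.2900 ≈ 21.6400 mm.
Angle of view α = 2·arctan(d/2f) with d = 21.6400 mm and f = 98.6 mm.
d/2f = 0.10974; arctan(0.10974) ≈ 6.2624°, so α ≈ 12.5247°.

12.52°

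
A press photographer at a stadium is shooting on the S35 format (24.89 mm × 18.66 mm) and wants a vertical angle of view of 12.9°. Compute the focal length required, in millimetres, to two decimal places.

82.53 mm

From α = 2·arctan(h/2f) we get f = h / (2·tan(α/2)).
With h = 18.66 mm and α/2 = 6.45°, tan(α/2) ≈ 0.11305, so f ≈ 18.66 / 0.22610 ≈ 82.5286 mm.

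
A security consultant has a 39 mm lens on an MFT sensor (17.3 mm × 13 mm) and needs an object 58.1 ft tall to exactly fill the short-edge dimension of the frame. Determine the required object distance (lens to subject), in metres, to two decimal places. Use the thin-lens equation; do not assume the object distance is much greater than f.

W: 58.1 ft × 304.8 mm/ft = 17708.88 mm.
Magnification m = h/W = dᵢ/dₒ; combined with 1/f = 1/dₒ + 1/dᵢ this gives dₒ = f·(1 + W/h).
dₒ = 39 mm × (1 + 17708.9/13) = 39 × 1363.2215 ≈ 53165.638 mm = 53.1656 m.

53.17 m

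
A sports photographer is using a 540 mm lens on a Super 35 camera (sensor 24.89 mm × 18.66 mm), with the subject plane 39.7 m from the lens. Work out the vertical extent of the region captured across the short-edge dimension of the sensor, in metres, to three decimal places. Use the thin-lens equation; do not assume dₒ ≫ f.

1.353 m

dₒ: 39.7 m = 39700 mm.
Similar triangles through the lens centre give W/dₒ = h/dᵢ; with 1/f = 1/dₒ + 1/dᵢ this gives W = h·(dₒ − f)/f.
W = 18.66 mm × (39700 − 540) / 540 = 18.66 × 72.5185 ≈ 1353.196 mm = 1.3532 m.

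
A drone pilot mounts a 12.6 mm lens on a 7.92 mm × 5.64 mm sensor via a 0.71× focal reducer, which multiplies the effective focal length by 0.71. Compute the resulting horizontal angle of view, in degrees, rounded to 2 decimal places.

47.75°

Effective focal length f = 12.6 × 0.71 = 8.946 mm.
α = 2·arctan(7.92 / (2 × 8.946)) = 2·arctan(0.44266) ≈ 47.7537°.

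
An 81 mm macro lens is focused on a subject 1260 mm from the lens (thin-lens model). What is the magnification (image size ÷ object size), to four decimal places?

0.0687×

Thin lens: 1/f = 1/dₒ + 1/dᵢ → 1/dᵢ = 1/81 − 1/1260 = 0.0115520 mm⁻¹, so dᵢ ≈ 86.5649 mm.
Magnification m = dᵢ/dₒ = 86.5649/1260 ≈ 0.06870.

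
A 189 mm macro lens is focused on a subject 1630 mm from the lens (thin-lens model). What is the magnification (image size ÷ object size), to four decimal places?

Thin lens: 1/f = 1/dₒ + 1/dᵢ → 1/dᵢ = 1/189 − 1/1630 = 0.0046775 mm⁻¹, so dᵢ ≈ 213.7890 mm.
Magnification m = dᵢ/dₒ = 213.7890/1630 ≈ 0.13116.

0.1312×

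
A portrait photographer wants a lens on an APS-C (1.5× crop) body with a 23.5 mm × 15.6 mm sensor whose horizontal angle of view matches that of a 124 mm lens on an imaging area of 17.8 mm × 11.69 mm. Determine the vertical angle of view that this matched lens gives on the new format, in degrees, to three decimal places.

5.456°

Equal horizontal AOV ⇒ f₂ = f₁ · 23.5/17.8 = 124 × 1.32022 ≈ 163.7079 mm.
Vertical AOV on the new format = 2·arctan(15.6 / (2 × 163.7079)) = 2·arctan(0.04765) ≈ 5.4557°.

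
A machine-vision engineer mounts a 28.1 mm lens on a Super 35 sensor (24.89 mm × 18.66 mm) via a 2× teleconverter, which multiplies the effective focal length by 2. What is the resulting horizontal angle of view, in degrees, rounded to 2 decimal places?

Effective focal length f = 28.1 × 2 = 56.2 mm.
α = 2·arctan(24.89 / (2 × 56.2)) = 2·arctan(0.22144) ≈ 24.9723°.

24.97°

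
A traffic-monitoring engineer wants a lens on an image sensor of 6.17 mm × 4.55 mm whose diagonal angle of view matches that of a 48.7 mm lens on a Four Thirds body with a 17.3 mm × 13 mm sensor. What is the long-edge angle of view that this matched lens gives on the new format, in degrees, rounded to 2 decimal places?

20.28°

Sensor diagonal = √(17.3² + 13²) = √468.2900 ≈ 21.6400 mm.
Sensor diagonal = √(6.17² + 4.55²) = √58.7714 ≈ 7.6663 mm.
Equal diagonal AOV ⇒ f₂ = f₁ · 7.6663/21.6400 = 48.7 × 0.35426 ≈ 17.2526 mm.
Long-edge AOV on the new format = 2·arctan(6.17 / (2 × 17.2526)) = 2·arctan(0.17881) ≈ 20.2762°.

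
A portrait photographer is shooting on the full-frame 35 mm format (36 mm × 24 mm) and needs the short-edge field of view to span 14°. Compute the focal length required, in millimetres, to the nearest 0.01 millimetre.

From α = 2·arctan(h/2f) we get f = h / (2·tan(α/2)).
With h = 24 mm and α/2 = 7°, tan(α/2) ≈ 0.12278, so f ≈ 24 / 0.24557 ≈ 97.7322 mm.

97.73 mm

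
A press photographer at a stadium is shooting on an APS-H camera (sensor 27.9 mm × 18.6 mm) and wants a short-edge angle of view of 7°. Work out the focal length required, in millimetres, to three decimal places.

From α = 2·arctan(h/2f) we get f = h / (2·tan(α/2)).
With h = 18.6 mm and α/2 = 3.5°, tan(α/2) ≈ 0.06116, so f ≈ 18.6 / 0.12233 ≈ 152.0537 mm.

152.054 mm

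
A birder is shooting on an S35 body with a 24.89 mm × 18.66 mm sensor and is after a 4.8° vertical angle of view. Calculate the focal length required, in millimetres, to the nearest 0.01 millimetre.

222.61 mm

From α = 2·arctan(h/2f) we get f = h / (2·tan(α/2)).
With h = 18.66 mm and α/2 = 2.4°, tan(α/2) ≈ 0.04191, so f ≈ 18.66 / 0.08382 ≈ 222.6071 mm.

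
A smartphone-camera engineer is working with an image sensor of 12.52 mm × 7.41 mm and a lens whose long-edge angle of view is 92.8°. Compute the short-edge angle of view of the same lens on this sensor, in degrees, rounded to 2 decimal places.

From the long-edge AOV: f = 12.52 / (2·tan(46.4°)) = 12.52 / 2.10021 ≈ 5.9613 mm.
Short-edge AOV = 2·arctan(7.41 / (2 × 5.9613)) = 2·arctan(0.62151) ≈ 63.7225°.

63.72°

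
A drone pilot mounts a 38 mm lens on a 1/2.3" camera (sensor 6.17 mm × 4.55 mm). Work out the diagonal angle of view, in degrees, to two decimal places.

Sensor diagonal = √(6.17² + 4.55²) = √58.7714 ≈ 7.6663 mm.
Angle of view α = 2·arctan(d/2f) with d = 7.6663 mm and f = 38 mm.
d/2f = 0.10087; arctan(0.10087) ≈ 5.7600°, so α ≈ 11.5201°.

11.52°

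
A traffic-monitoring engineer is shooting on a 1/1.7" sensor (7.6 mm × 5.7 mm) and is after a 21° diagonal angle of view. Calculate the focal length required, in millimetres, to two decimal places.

25.63 mm

Sensor diagonal = √(7.6² + 5.7²) = √90.2500 ≈ 9.5000 mm.
From α = 2·arctan(d/2f) we get f = d / (2·tan(α/2)).
With d = 9.5000 mm and α/2 = 10.5°, tan(α/2) ≈ 0.18534, so f ≈ 9.5000 / 0.37068 ≈ 25.6287 mm.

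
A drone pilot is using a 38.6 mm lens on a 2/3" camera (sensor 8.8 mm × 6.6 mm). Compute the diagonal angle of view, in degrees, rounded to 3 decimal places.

16.219°

Sensor diagonal = √(8.8² + 6.6²) = √121.0000 ≈ 11.0000 mm.
Angle of view α = 2·arctan(d/2f) with d = 11.0000 mm and f = 38.6 mm.
d/2f = 0.14249; arctan(0.14249) ≈ 8.1093°, so α ≈ 16.2186°.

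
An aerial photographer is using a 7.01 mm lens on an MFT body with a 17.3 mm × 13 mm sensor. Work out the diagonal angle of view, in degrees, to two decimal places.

114.12°

Sensor diagonal = √(17.3² + 13²) = √468.2900 ≈ 21.6400 mm.
Angle of view α = 2·arctan(d/2f) with d = 21.6400 mm and f = 7.01 mm.
d/2f = 1.54351; arctan(1.54351) ≈ 57.0618°, so α ≈ 114.1237°.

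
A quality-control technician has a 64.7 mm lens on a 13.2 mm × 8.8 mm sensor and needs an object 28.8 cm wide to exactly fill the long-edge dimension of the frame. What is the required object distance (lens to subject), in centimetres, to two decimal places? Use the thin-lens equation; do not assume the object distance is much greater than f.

147.63 cm

W: 28.8 cm = 288 mm.
Magnification m = w/W = dᵢ/dₒ; combined with 1/f = 1/dₒ + 1/dᵢ this gives dₒ = f·(1 + W/w).
dₒ = 64.7 mm × (1 + 288/13.2) = 64.7 × 22.8182 ≈ 1476.336 mm = 147.634 cm.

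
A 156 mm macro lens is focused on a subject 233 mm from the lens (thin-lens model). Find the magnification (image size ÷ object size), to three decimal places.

Thin lens: 1/f = 1/dₒ + 1/dᵢ → 1/dᵢ = 1/156 − 1/233 = 0.0021184 mm⁻¹, so dᵢ ≈ 472.0519 mm.
Magnification m = dᵢ/dₒ = 472.0519/233 ≈ 2.02597.

2.026×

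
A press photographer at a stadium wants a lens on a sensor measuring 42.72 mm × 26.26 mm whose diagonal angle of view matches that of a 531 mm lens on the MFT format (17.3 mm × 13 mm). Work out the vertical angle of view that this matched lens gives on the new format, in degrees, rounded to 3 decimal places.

1.223°

Sensor diagonal = √(17.3² + 13²) = √468.2900 ≈ 21.6400 mm.
Sensor diagonal = √(42.72² + 26.26²) = √2514.5860 ≈ 50.1456 mm.
Equal diagonal AOV ⇒ f₂ = f₁ · 50.1456/21.6400 = 531 × 2.31727 ≈ 1230.4680 mm.
Vertical AOV on the new format = 2·arctan(26.26 / (2 × 1230.4680)) = 2·arctan(0.01067) ≈ 1.2227°.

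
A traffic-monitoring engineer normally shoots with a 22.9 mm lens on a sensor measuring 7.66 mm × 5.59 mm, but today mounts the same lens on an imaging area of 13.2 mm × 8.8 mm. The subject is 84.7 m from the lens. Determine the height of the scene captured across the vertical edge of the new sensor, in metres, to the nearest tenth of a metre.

32.5 m

The focal length stays 22.9 mm; the relevant sensor dimension is now h = 8.8 mm. Object distance dₒ = 84.7 m = 84700 mm.
Thin-lens field height W = h·(dₒ − f)/f = 8.8 × (84700 − 22.9)/22.9 ≈ 32539.672 mm = 32.5397 m.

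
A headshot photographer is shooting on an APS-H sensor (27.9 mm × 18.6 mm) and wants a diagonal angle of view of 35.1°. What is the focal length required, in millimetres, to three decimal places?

53.013 mm

Sensor diagonal = √(27.9² + 18.6²) = √1124.3700 ≈ 33.5316 mm.
From α = 2·arctan(d/2f) we get f = d / (2·tan(α/2)).
With d = 33.5316 mm and α/2 = 17.55°, tan(α/2) ≈ 0.31626, so f ≈ 33.5316 / 0.63252 ≈ 53.0130 mm.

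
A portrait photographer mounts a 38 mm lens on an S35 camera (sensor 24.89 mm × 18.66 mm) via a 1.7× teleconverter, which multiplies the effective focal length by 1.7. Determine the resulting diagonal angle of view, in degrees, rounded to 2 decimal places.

Effective focal length f = 38 × 1.7 = 64.6 mm.
Sensor diagonal = √(24.89² + 18.66²) = √967.7077 ≈ 31.1080 mm.
α = 2·arctan(31.108 / (2 × 64.6)) = 2·arctan(0.24077) ≈ 27.0753°.

27.08°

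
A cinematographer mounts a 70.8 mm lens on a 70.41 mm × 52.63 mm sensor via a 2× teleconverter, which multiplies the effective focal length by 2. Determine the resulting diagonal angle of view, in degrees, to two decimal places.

34.49°

Effective focal length f = 70.8 × 2 = 141.6 mm.
Sensor diagonal = √(70.41² + 52.63²) = √7727.4850 ≈ 87.9061 mm.
α = 2·arctan(87.906 / (2 × 141.6)) = 2·arctan(0.31040) ≈ 34.4890°.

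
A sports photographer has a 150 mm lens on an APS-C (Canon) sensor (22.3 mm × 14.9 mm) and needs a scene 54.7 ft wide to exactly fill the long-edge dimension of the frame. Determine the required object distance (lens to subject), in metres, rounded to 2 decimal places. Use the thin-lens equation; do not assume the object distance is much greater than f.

W: 54.7 ft × 304.8 mm/ft = 16672.56 mm.
Magnification m = w/W = dᵢ/dₒ; combined with 1/f = 1/dₒ + 1/dᵢ this gives dₒ = f·(1 + W/w).
dₒ = 150 mm × (1 + 16672.6/22.3) = 150 × 748.6484 ≈ 112297.261 mm = 112.297 m.

112.30 m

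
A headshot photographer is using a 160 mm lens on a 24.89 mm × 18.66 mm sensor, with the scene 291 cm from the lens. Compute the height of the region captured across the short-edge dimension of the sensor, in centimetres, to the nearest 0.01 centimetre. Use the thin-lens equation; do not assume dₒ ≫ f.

32.07 cm

dₒ: 291 cm = 2910 mm.
Similar triangles through the lens centre give W/dₒ = h/dᵢ; with 1/f = 1/dₒ + 1/dᵢ this gives W = h·(dₒ − f)/f.
W = 18.66 mm × (2910 − 160) / 160 = 18.66 × 17.1875 ≈ 320.719 mm = 32.0719 cm.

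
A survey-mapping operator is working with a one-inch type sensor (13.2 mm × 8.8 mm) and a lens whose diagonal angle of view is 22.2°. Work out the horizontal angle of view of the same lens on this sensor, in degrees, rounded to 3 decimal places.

18.543°

Sensor diagonal = √(13.2² + 8.8²) = √251.6800 ≈ 15.8644 mm.
From the diagonal AOV: f = 15.8644 / (2·tan(11.1°)) = 15.8644 / 0.39238 ≈ 40.4308 mm.
Horizontal AOV = 2·arctan(13.2 / (2 × 40.4308)) = 2·arctan(0.16324) ≈ 18.5426°.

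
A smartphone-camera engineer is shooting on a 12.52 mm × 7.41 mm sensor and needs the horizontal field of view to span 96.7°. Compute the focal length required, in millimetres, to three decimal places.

From α = 2·arctan(w/2f) we get f = w / (2·tan(α/2)).
With w = 12.52 mm and α/2 = 48.35°, tan(α/2) ≈ 1.12435, so f ≈ 12.52 / 2.24870 ≈ 5.5677 mm.

5.568 mm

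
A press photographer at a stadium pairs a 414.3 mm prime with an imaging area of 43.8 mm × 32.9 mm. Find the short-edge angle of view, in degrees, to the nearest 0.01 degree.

4.55°

Angle of view α = 2·arctan(h/2f) with h = 32.9 mm and f = 414.3 mm.
h/2f = 0.03971; arctan(0.03971) ≈ 2.2738°, so α ≈ 4.5475°.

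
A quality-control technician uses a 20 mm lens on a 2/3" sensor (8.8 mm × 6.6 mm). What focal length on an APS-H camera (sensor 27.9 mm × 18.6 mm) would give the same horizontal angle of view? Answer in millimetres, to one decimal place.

Equal angle of view means equal width/f ratio, so f₂ = f₁ · (width₂/width₁) = 20 × 27.9/8.8.
f₂ = 20 × 3.17045 ≈ 63.409 mm.

63.4 mm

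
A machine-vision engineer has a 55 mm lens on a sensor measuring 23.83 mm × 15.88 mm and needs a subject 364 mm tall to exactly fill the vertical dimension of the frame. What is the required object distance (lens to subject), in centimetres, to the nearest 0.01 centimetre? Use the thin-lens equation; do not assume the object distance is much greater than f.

131.57 cm

Magnification m = h/W = dᵢ/dₒ; combined with 1/f = 1/dₒ + 1/dᵢ this gives dₒ = f·(1 + W/h).
dₒ = 55 mm × (1 + 364/15.88) = 55 × 23.9219 ≈ 1315.705 mm = 131.571 cm.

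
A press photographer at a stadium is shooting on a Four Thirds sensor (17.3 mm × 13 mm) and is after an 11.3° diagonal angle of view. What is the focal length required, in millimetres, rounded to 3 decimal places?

109.368 mm

Sensor diagonal = √(17.3² + 13²) = √468.2900 ≈ 21.6400 mm.
From α = 2·arctan(d/2f) we get f = d / (2·tan(α/2)).
With d = 21.6400 mm and α/2 = 5.65°, tan(α/2) ≈ 0.09893, so f ≈ 21.6400 / 0.19786 ≈ 109.3681 mm.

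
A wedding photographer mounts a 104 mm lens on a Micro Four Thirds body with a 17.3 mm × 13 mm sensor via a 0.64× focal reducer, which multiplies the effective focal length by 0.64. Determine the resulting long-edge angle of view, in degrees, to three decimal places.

Effective focal length f = 104 × 0.64 = 66.56 mm.
α = 2·arctan(17.3 / (2 × 66.56)) = 2·arctan(0.12996) ≈ 14.8091°.

14.809°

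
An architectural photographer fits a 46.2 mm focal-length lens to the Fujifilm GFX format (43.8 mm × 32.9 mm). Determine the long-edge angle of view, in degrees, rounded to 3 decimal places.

Angle of view α = 2·arctan(w/2f) with w = 43.8 mm and f = 46.2 mm.
w/2f = 0.47403; arctan(0.47403) ≈ 25.3622°, so α ≈ 50.7243°.

50.724°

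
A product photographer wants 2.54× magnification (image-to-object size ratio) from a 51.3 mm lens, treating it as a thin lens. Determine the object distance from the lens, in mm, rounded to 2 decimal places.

71.50 mm

With m = dᵢ/dₒ and 1/f = 1/dₒ + 1/dᵢ, substituting dᵢ = m·dₒ gives 1/f = (1 + 1/m)/dₒ, hence dₒ = f·(1 + 1/m).
dₒ = 51.3 × (1 + 1/2.54) = 51.3 × 1.39370 ≈ 71.497 mm.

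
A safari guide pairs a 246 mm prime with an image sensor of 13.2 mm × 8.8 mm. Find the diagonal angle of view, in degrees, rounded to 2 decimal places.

Sensor diagonal = √(13.2² + 8.8²) = √251.6800 ≈ 15.8644 mm.
Angle of view α = 2·arctan(d/2f) with d = 15.8644 mm and f = 246 mm.
d/2f = 0.03224; arctan(0.03224) ≈ 1.8468°, so α ≈ 3.6937°.

3.69°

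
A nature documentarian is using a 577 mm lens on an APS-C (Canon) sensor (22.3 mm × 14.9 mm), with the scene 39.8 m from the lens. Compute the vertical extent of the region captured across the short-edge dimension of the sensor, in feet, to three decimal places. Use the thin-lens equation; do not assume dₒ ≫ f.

3.323 ft

dₒ: 39.8 m = 39800 mm.
Similar triangles through the lens centre give W/dₒ = h/dᵢ; with 1/f = 1/dₒ + 1/dᵢ this gives W = h·(dₒ − f)/f.
W = 14.9 mm × (39800 − 577) / 577 = 14.9 × 67.9775 ≈ 1012.864 mm = 1012.864/304.8 ft = 3.32305 ft.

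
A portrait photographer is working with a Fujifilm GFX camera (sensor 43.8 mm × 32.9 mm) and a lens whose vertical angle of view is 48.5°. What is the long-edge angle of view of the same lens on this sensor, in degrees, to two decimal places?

From the vertical AOV: f = 32.9 / (2·tan(24.25°)) = 32.9 / 0.90093 ≈ 36.5176 mm.
Long-edge AOV = 2·arctan(43.8 / (2 × 36.5176)) = 2·arctan(0.59971) ≈ 61.9031°.

61.90°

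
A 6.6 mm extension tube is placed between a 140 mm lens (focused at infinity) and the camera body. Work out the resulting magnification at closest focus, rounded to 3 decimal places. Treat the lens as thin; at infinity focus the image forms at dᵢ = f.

0.047×

The tube moves the image plane from f to f + e, so dᵢ = 140 + 6.6 = 146.6 mm. Focus is achieved when 1/f = 1/dₒ + 1/dᵢ, giving dₒ = 1/(1/f − 1/(f+e)).
Magnification m = dᵢ/dₒ = (f+e)·(1/f − 1/(f+e)) = e/f = 6.6/140 ≈ 0.0471.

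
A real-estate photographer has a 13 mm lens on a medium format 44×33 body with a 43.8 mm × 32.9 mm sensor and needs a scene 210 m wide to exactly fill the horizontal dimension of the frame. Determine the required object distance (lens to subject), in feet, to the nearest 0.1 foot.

204.5 ft

W: 210 m = 210000 mm.
Magnification m = w/W = dᵢ/dₒ; combined with 1/f = 1/dₒ + 1/dᵢ this gives dₒ = f·(1 + W/w).
dₒ = 13 mm × (1 + 210000/43.8) = 13 × 4795.5205 ≈ 62341.767 mm = 62341.767/304.8 ft = 204.533 ft.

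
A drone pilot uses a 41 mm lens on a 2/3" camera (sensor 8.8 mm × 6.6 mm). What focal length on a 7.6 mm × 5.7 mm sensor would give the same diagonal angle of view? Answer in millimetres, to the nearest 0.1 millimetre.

35.4 mm

Sensor diagonal = √(8.8² + 6.6²) = √121.0000 ≈ 11.0000 mm.
Sensor diagonal = √(7.6² + 5.7²) = √90.2500 ≈ 9.5000 mm.
Equal angle of view means equal diagonal/f ratio, so f₂ = f₁ · (diagonal₂/diagonal₁) = 41 × 9.5000/11.0000.
f₂ = 41 × 0.86364 ≈ 35.409 mm.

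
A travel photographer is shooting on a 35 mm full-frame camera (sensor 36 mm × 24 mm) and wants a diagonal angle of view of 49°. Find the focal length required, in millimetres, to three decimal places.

47.470 mm

Sensor diagonal = √(36² + 24²) = √1872.0000 ≈ 43.2666 mm.
From α = 2·arctan(d/2f) we get f = d / (2·tan(α/2)).
With d = 43.2666 mm and α/2 = 24.5°, tan(α/2) ≈ 0.45573, so f ≈ 43.2666 / 0.91145 ≈ 47.4700 mm.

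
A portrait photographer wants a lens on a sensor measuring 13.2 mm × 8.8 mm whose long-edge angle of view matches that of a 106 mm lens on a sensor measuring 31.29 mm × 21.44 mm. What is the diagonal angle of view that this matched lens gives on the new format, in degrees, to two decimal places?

20.12°

Equal long-edge AOV ⇒ f₂ = f₁ · 13.2/31.29 = 106 × 0.42186 ≈ 44.7172 mm.
Sensor diagonal = √(13.2² + 8.8²) = √251.6800 ≈ 15.8644 mm.
Diagonal AOV on the new format = 2·arctan(15.8644 / (2 × 44.7172)) = 2·arctan(0.17739) ≈ 20.1177°.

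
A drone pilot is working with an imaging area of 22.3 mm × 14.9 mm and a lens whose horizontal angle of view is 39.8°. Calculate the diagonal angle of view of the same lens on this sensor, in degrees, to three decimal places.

From the horizontal AOV: f = 22.3 / (2·tan(19.9°)) = 22.3 / 0.72399 ≈ 30.8015 mm.
Sensor diagonal = √(22.3² + 14.9²) = √719.3000 ≈ 26.8198 mm.
Diagonal AOV = 2·arctan(26.8198 / (2 × 30.8015)) = 2·arctan(0.43536) ≈ 47.0532°.

47.053°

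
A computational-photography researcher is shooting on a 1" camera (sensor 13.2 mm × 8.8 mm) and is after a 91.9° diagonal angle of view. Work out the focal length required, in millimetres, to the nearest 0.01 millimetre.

7.67 mm

Sensor diagonal = √(13.2² + 8.8²) = √251.6800 ≈ 15.8644 mm.
From α = 2·arctan(d/2f) we get f = d / (2·tan(α/2)).
With d = 15.8644 mm and α/2 = 45.95°, tan(α/2) ≈ 1.03372, so f ≈ 15.8644 / 2.06745 ≈ 7.6734 mm.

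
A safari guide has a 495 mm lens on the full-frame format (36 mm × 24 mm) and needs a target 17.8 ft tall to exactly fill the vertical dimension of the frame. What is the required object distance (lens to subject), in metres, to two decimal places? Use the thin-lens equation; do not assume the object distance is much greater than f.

W: 17.8 ft × 304.8 mm/ft = 5425.44 mm.
Magnification m = h/W = dᵢ/dₒ; combined with 1/f = 1/dₒ + 1/dᵢ this gives dₒ = f·(1 + W/h).
dₒ = 495 mm × (1 + 5425.44/24) = 495 × 227.0600 ≈ 112394.696 mm = 112.395 m.

112.39 m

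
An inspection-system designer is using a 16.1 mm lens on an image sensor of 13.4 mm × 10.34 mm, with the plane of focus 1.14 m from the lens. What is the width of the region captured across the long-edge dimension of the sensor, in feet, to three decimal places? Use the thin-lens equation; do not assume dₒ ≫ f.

3.069 ft

dₒ: 1.14 m = 1140 mm.
Similar triangles through the lens centre give W/dₒ = w/dᵢ; with 1/f = 1/dₒ + 1/dᵢ this gives W = w·(dₒ − f)/f.
W = 13.4 mm × (1140 − 16.1) / 16.1 = 13.4 × 69.8075 ≈ 935.420 mm = 935.420/304.8 ft = 3.06896 ft.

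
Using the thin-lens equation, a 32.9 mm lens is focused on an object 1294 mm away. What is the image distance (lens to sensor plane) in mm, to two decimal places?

33.76 mm

1/dᵢ = 1/f − 1/dₒ = 1/32.9 − 1/1294 = 0.0296223 mm⁻¹.
dᵢ = 1/0.0296223 ≈ 33.7583 mm.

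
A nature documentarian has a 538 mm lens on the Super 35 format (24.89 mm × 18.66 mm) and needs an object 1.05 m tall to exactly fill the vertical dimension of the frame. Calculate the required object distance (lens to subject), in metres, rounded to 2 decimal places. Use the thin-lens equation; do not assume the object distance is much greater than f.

30.81 m

W: 1.05 m = 1050 mm.
Magnification m = h/W = dᵢ/dₒ; combined with 1/f = 1/dₒ + 1/dᵢ this gives dₒ = f·(1 + W/h).
dₒ = 538 mm × (1 + 1050/18.66) = 538 × 57.2701 ≈ 30811.312 mm = 30.8113 m.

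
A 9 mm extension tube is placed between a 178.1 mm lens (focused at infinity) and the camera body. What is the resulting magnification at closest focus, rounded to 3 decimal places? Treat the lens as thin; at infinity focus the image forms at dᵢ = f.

0.051×

The tube moves the image plane from f to f + e, so dᵢ = 178.1 + 9 = 187.1 mm. Focus is achieved when 1/f = 1/dₒ + 1/dᵢ, giving dₒ = 1/(1/f − 1/(f+e)).
Magnification m = dᵢ/dₒ = (f+e)·(1/f − 1/(f+e)) = e/f = 9/178.1 ≈ 0.0505.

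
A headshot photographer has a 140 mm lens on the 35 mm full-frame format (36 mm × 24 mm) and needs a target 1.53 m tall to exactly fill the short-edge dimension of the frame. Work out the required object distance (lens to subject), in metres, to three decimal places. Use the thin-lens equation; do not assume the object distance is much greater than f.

9.065 m

W: 1.53 m = 1530 mm.
Magnification m = h/W = dᵢ/dₒ; combined with 1/f = 1/dₒ + 1/dᵢ this gives dₒ = f·(1 + W/h).
dₒ = 140 mm × (1 + 1530/24) = 140 × 64.7500 ≈ 9065.000 mm = 9.065 m.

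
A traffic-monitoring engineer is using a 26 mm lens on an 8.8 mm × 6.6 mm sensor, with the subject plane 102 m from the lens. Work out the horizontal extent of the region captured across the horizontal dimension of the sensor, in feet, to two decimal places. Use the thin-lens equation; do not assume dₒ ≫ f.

113.24 ft

dₒ: 102 m = 102000 mm.
Similar triangles through the lens centre give W/dₒ = w/dᵢ; with 1/f = 1/dₒ + 1/dᵢ this gives W = w·(dₒ − f)/f.
W = 8.8 mm × (102000 − 26) / 26 = 8.8 × 3922.0769 ≈ 34514.277 mm = 34514.277/304.8 ft = 113.236 ft.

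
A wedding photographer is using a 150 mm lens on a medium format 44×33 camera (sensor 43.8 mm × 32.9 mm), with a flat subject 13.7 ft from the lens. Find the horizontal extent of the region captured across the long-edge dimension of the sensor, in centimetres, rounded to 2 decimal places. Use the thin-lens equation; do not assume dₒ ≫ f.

117.55 cm

dₒ: 13.7 ft × 304.8 mm/ft = 4175.76 mm.
Similar triangles through the lens centre give W/dₒ = w/dᵢ; with 1/f = 1/dₒ + 1/dᵢ this gives W = w·(dₒ − f)/f.
W = 43.8 mm × (4175.76 − 150) / 150 = 43.8 × 26.8384 ≈ 1175.522 mm = 117.552 cm.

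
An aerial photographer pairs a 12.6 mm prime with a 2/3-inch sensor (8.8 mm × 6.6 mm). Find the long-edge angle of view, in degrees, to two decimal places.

38.50°

Angle of view α = 2·arctan(w/2f) with w = 8.8 mm and f = 12.6 mm.
w/2f = 0.34921; arctan(0.34921) ≈ 19.2495°, so α ≈ 38.4991°.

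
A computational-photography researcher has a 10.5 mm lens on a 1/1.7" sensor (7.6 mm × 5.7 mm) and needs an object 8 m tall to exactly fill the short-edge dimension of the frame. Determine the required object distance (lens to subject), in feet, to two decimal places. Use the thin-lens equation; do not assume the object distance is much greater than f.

48.38 ft

W: 8 m = 8000 mm.
Magnification m = h/W = dᵢ/dₒ; combined with 1/f = 1/dₒ + 1/dᵢ this gives dₒ = f·(1 + W/h).
dₒ = 10.5 mm × (1 + 8000/5.7) = 10.5 × 1404.5088 ≈ 14747.342 mm = 14747.342/304.8 ft = 48.3837 ft.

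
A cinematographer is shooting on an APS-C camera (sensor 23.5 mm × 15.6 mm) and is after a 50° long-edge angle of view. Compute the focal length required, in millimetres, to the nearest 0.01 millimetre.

25.20 mm

From α = 2·arctan(w/2f) we get f = w / (2·tan(α/2)).
With w = 23.5 mm and α/2 = 25°, tan(α/2) ≈ 0.46631, so f ≈ 23.5 / 0.93262 ≈ 25.1980 mm.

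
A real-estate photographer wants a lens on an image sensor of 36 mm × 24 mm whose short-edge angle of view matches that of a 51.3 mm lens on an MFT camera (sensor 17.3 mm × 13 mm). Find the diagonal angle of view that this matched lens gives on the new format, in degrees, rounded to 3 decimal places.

25.734°

Equal short-edge AOV ⇒ f₂ = f₁ · 24/13 = 51.3 × 1.84615 ≈ 94.7077 mm.
Sensor diagonal = √(36² + 24²) = √1872.0000 ≈ 43.2666 mm.
Diagonal AOV on the new format = 2·arctan(43.2666 / (2 × 94.7077)) = 2·arctan(0.22842) ≈ 25.7337°.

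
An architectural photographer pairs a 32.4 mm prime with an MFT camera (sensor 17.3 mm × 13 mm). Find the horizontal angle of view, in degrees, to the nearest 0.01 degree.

29.90°

Angle of view α = 2·arctan(w/2f) with w = 17.3 mm and f = 32.4 mm.
w/2f = 0.26698; arctan(0.26698) ≈ 14.9479°, so α ≈ 29.8959°.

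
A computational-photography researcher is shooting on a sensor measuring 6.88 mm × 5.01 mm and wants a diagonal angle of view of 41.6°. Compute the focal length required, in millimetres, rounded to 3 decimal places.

Sensor diagonal = √(6.88² + 5.01²) = √72.4345 ≈ 8.5108 mm.
From α = 2·arctan(d/2f) we get f = d / (2·tan(α/2)).
With d = 8.5108 mm and α/2 = 20.8°, tan(α/2) ≈ 0.37986, so f ≈ 8.5108 / 0.75973 ≈ 11.2025 mm.

11.202 mm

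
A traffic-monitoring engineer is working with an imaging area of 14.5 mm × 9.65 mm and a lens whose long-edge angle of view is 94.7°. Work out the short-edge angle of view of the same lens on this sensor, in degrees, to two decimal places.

71.69°

From the long-edge AOV: f = 14.5 / (2·tan(47.35°)) = 14.5 / 2.17118 ≈ 6.6784 mm.
Short-edge AOV = 2·arctan(9.65 / (2 × 6.6784)) = 2·arctan(0.72248) ≈ 71.6946°.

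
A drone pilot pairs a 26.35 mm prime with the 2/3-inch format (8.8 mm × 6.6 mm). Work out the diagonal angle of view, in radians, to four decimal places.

Sensor diagonal = √(8.8² + 6.6²) = √121.0000 ≈ 11.0000 mm.
Angle of view α = 2·arctan(d/2f) with d = 11.0000 mm and f = 26.35 mm.
d/2f = 0.20873; arctan(0.20873) ≈ 0.2058 rad, so α ≈ 0.4115 rad.

0.4115 rad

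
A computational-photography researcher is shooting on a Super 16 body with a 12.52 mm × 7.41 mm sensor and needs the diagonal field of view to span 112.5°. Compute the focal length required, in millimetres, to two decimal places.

Sensor diagonal = √(12.52² + 7.41²) = √211.6585 ≈ 14.5485 mm.
From α = 2·arctan(d/2f) we get f = d / (2·tan(α/2)).
With d = 14.5485 mm and α/2 = 56.25°, tan(α/2) ≈ 1.49661, so f ≈ 14.5485 / 2.99321 ≈ 4.8605 mm.

4.86 mm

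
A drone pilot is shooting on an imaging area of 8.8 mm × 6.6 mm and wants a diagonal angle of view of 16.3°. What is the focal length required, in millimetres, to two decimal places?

38.40 mm

Sensor diagonal = √(8.8² + 6.6²) = √121.0000 ≈ 11.0000 mm.
From α = 2·arctan(d/2f) we get f = d / (2·tan(α/2)).
With d = 11.0000 mm and α/2 = 8.15°, tan(α/2) ≈ 0.14321, so f ≈ 11.0000 / 0.28642 ≈ 38.4047 mm.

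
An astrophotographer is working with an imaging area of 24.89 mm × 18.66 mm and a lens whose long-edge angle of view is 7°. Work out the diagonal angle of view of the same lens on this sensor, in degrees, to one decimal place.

From the long-edge AOV: f = 24.89 / (2·tan(3.5°)) = 24.89 / 0.12233 ≈ 203.4740 mm.
Sensor diagonal = √(24.89² + 18.66²) = √967.7077 ≈ 31.1080 mm.
Diagonal AOV = 2·arctan(31.1080 / (2 × 203.4740)) = 2·arctan(0.07644) ≈ 8.7426°.

8.7°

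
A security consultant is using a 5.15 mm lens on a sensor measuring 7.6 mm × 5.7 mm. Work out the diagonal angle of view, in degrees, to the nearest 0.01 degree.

Sensor diagonal = √(7.6² + 5.7²) = √90.2500 ≈ 9.5000 mm.
Angle of view α = 2·arctan(d/2f) with d = 9.5000 mm and f = 5.15 mm.
d/2f = 0.92233; arctan(0.92233) ≈ 42.6863°, so α ≈ 85.3726°.

85.37°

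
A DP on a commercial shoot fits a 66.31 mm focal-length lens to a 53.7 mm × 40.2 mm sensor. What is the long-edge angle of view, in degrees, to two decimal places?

Angle of view α = 2·arctan(w/2f) with w = 53.7 mm and f = 66.31 mm.
w/2f = 0.40492; arctan(0.40492) ≈ 22.0438°, so α ≈ 44.0877°.

44.09°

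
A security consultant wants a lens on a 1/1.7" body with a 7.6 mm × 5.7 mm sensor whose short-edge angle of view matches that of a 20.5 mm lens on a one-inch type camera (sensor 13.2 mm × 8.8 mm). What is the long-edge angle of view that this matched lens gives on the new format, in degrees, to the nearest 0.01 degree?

31.94°

Equal short-edge AOV ⇒ f₂ = f₁ · 5.7/8.8 = 20.5 × 0.64773 ≈ 13.2784 mm.
Long-edge AOV on the new format = 2·arctan(7.6 / (2 × 13.2784)) = 2·arctan(0.28618) ≈ 31.9400°.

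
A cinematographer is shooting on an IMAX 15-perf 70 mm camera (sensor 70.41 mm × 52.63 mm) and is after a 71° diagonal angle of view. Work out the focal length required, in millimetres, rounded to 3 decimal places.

61.620 mm

Sensor diagonal = √(70.41² + 52.63²) = √7727.4850 ≈ 87.9061 mm.
From α = 2·arctan(d/2f) we get f = d / (2·tan(α/2)).
With d = 87.9061 mm and α/2 = 35.5°, tan(α/2) ≈ 0.71329, so f ≈ 87.9061 / 1.42659 ≈ 61.6199 mm.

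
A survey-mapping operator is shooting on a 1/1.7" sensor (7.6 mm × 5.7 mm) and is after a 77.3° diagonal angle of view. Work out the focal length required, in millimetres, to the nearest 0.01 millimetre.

Sensor diagonal = √(7.6² + 5.7²) = √90.2500 ≈ 9.5000 mm.
From α = 2·arctan(d/2f) we get f = d / (2·tan(α/2)).
With d = 9.5000 mm and α/2 = 38.65°, tan(α/2) ≈ 0.79972, so f ≈ 9.5000 / 1.59944 ≈ 5.9396 mm.

5.94 mm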